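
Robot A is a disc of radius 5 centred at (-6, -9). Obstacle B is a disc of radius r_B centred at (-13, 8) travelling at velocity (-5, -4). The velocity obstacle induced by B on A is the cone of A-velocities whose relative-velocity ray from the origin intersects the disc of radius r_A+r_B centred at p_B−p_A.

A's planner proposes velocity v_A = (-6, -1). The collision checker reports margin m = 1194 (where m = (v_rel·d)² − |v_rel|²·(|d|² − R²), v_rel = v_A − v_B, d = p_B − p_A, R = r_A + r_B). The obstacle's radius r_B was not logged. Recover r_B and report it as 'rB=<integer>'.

m = 1194
d = (-7, 17);  v_rel = (-1, 3),  |v_rel|² = 10
v_rel×d = (-1)·(17) − (3)·(-7) = 4
since m = R²·10 − 4²:  R² = (16 + 1194) / 10 = 121
R = √121 = 11  ⇒  r_B = 11 − 5 = 6

rB=6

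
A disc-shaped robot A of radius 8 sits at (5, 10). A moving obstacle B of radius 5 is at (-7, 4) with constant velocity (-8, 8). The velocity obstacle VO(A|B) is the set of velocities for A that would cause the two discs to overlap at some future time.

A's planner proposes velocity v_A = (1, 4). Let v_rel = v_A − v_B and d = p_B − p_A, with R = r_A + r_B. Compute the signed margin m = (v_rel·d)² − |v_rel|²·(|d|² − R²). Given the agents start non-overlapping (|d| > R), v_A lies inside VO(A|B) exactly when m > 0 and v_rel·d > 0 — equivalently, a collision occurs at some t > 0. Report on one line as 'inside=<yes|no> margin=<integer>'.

d = (-12, -6),  |d|² = 180;  R = 8+5 = 13,  c = 180−13² = 11
v_rel = (9, -4),  |v_rel|² = 97;  v_rel·d = (9)·(-12) + (-4)·(-6) = -84
97·t² + 168·t + 11 = 0  ⇒  m = (-84)² − 97·11 = 5989
m = 5989 > 0,  v_rel·d = -84 < 0  ⇒  outside

inside=no margin=5989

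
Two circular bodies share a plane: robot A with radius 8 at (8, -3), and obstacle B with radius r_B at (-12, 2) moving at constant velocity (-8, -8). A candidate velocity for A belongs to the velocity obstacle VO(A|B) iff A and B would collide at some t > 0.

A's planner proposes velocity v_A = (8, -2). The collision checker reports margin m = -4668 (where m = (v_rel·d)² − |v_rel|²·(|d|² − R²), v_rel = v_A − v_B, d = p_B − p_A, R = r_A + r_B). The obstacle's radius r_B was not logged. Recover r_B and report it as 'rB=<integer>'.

m = -4668
d = (-20, 5);  v_rel = (16, 6),  |v_rel|² = 292
v_rel×d = (16)·(5) − (6)·(-20) = 200
since m = R²·292 − 200²:  R² = (40000 + -4668) / 292 = 121
R = √121 = 11  ⇒  r_B = 11 − 8 = 3

rB=3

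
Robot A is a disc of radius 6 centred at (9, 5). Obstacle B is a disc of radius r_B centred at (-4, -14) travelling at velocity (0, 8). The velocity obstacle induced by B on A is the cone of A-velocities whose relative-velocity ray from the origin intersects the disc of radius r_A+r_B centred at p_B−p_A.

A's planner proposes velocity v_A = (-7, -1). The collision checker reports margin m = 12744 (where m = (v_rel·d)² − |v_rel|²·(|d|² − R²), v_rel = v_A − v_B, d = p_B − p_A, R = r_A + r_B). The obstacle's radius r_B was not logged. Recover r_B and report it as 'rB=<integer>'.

m = 12744
d = (-13, -19);  v_rel = (-7, -9),  |v_rel|² = 130
v_rel×d = (-7)·(-19) − (-9)·(-13) = 16
since m = R²·130 − 16²:  R² = (256 + 12744) / 130 = 100
R = √100 = 10  ⇒  r_B = 10 − 6 = 4

rB=4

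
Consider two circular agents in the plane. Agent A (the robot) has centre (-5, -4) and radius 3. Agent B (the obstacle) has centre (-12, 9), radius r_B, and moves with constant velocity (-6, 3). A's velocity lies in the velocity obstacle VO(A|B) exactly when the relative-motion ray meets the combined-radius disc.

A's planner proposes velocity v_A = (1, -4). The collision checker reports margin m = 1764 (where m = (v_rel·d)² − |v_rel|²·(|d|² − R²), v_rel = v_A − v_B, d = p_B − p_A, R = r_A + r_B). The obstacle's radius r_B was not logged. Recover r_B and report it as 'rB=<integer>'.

m = 1764
d = (-7, 13);  v_rel = (7, -7),  |v_rel|² = 98
v_rel×d = (7)·(13) − (-7)·(-7) = 42
since m = R²·98 − 42²:  R² = (1764 + 1764) / 98 = 36
R = √36 = 6  ⇒  r_B = 6 − 3 = 3

rB=3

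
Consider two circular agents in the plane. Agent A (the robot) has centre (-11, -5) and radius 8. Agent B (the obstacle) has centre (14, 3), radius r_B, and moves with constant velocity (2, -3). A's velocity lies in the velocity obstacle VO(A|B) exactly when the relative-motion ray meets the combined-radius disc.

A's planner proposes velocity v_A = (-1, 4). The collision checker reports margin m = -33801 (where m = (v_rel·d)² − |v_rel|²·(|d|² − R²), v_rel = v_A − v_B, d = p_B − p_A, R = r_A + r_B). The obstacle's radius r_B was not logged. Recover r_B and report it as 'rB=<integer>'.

m = -33801
d = (25, 8);  v_rel = (-3, 7),  |v_rel|² = 58
v_rel×d = (-3)·(8) − (7)·(25) = -199
since m = R²·58 − (-199)²:  R² = (39601 + -33801) / 58 = 100
R = √100 = 10  ⇒  r_B = 10 − 8 = 2

rB=2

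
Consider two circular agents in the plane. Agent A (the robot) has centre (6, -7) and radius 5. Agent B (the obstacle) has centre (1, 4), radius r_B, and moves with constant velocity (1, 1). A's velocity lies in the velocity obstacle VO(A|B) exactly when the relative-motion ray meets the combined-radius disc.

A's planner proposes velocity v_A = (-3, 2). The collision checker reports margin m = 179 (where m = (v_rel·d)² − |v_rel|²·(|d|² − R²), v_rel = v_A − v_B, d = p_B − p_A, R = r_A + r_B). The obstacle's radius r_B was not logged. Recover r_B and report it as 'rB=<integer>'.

m = 179
d = (-5, 11);  v_rel = (-4, 1),  |v_rel|² = 17
v_rel×d = (-4)·(11) − (1)·(-5) = -39
since m = R²·17 − (-39)²:  R² = (1521 + 179) / 17 = 100
R = √100 = 10  ⇒  r_B = 10 − 5 = 5

rB=5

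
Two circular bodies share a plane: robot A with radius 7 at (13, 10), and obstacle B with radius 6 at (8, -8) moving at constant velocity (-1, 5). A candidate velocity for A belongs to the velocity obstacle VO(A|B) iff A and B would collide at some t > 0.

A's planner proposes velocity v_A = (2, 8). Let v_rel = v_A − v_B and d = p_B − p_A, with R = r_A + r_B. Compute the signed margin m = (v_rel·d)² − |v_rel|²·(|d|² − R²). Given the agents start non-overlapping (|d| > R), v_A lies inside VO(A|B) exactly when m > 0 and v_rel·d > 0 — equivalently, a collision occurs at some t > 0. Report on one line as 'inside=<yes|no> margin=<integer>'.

d = (-5, -18),  |d|² = 349;  R = 7+6 = 13,  c = 349−13² = 180
v_rel = (3, 3),  |v_rel|² = 18;  v_rel·d = (3)·(-5) + (3)·(-18) = -69
18·t² + 138·t + 180 = 0  ⇒  m = (-69)² − 18·180 = 1521
m = 1521 > 0,  v_rel·d = -69 < 0  ⇒  outside

inside=no margin=1521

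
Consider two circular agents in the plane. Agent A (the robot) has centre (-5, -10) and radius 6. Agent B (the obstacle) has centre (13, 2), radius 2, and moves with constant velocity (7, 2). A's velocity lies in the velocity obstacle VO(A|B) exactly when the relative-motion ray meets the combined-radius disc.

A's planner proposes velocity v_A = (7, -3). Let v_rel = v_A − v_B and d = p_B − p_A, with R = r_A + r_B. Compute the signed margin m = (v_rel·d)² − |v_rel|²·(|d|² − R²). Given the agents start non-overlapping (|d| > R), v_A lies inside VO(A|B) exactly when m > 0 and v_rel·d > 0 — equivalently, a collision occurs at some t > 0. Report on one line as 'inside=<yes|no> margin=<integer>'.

d = (18, 12),  |d|² = 468;  R = 6+2 = 8,  c = 468−8² = 404
v_rel = (0, -5),  |v_rel|² = 25;  v_rel·d = (0)·(18) + (-5)·(12) = -60
25·t² + 120·t + 404 = 0  ⇒  m = (-60)² − 25·404 = -6500
m = -6500 < 0,  v_rel·d = -60 < 0  ⇒  outside

inside=no margin=-6500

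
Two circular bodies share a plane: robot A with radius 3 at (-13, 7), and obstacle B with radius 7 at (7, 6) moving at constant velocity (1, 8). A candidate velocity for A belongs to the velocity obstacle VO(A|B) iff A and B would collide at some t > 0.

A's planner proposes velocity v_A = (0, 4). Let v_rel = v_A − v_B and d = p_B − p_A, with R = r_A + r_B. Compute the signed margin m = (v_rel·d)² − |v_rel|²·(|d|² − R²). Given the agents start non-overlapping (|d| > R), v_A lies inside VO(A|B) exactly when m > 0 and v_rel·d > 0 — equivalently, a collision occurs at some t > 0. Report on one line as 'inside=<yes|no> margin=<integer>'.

d = (20, -1),  |d|² = 401;  R = 3+7 = 10,  c = 401−10² = 301
v_rel = (-1, -4),  |v_rel|² = 17;  v_rel·d = (-1)·(20) + (-4)·(-1) = -16
17·t² + 32·t + 301 = 0  ⇒  m = (-16)² − 17·301 = -4861
m = -4861 < 0,  v_rel·d = -16 < 0  ⇒  outside

inside=no margin=-4861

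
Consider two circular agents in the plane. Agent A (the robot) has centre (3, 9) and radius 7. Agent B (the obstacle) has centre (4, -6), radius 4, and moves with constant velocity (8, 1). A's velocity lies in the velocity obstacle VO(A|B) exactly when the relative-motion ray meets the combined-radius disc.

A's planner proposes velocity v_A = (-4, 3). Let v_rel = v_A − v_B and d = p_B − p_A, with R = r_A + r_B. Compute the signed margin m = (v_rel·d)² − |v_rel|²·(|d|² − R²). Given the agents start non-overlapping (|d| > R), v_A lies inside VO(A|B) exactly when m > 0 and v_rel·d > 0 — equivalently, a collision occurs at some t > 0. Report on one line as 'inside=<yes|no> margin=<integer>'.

d = (1, -15),  |d|² = 226;  R = 7+4 = 11,  c = 226−11² = 105
v_rel = (-12, 2),  |v_rel|² = 148;  v_rel·d = (-12)·(1) + (2)·(-15) = -42
148·t² + 84·t + 105 = 0  ⇒  m = (-42)² − 148·105 = -13776
m = -13776 < 0,  v_rel·d = -42 < 0  ⇒  outside

inside=no margin=-13776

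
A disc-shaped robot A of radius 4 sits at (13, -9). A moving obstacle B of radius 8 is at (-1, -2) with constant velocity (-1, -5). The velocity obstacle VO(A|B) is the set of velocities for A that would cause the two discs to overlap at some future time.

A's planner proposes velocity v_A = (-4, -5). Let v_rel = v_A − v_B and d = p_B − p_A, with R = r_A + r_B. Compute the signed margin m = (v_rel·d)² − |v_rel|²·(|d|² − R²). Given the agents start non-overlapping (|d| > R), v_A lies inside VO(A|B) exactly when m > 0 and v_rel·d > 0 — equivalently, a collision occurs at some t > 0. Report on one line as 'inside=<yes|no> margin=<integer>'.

d = (-14, 7),  |d|² = 245;  R = 4+8 = 12,  c = 245−12² = 101
v_rel = (-3, 0),  |v_rel|² = 9;  v_rel·d = (-3)·(-14) + (0)·(7) = 42
9·t² − 84·t + 101 = 0  ⇒  m = 42² − 9·101 = 855
m = 855 > 0,  v_rel·d = 42 > 0  ⇒  inside

inside=yes margin=855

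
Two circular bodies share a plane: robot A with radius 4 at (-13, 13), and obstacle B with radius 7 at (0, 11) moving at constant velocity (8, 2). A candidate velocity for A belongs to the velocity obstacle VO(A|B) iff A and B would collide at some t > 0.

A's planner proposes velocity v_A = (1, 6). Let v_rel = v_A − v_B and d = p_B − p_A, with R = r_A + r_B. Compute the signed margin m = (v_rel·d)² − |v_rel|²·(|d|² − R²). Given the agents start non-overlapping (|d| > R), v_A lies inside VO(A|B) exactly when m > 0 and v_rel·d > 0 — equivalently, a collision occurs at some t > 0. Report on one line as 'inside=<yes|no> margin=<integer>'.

d = (13, -2),  |d|² = 173;  R = 4+7 = 11,  c = 173−11² = 52
v_rel = (-7, 4),  |v_rel|² = 65;  v_rel·d = (-7)·(13) + (4)·(-2) = -99
65·t² + 198·t + 52 = 0  ⇒  m = (-99)² − 65·52 = 6421
m = 6421 > 0,  v_rel·d = -99 < 0  ⇒  outside

inside=no margin=6421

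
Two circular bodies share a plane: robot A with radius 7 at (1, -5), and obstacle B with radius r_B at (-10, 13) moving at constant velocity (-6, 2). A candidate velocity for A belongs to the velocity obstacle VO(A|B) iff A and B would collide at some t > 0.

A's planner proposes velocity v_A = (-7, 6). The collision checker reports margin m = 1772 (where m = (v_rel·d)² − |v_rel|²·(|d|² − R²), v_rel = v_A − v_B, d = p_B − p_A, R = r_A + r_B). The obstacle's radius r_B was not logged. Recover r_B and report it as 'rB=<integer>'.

m = 1772
d = (-11, 18);  v_rel = (-1, 4),  |v_rel|² = 17
v_rel×d = (-1)·(18) − (4)·(-11) = 26
since m = R²·17 − 26²:  R² = (676 + 1772) / 17 = 144
R = √144 = 12  ⇒  r_B = 12 − 7 = 5

rB=5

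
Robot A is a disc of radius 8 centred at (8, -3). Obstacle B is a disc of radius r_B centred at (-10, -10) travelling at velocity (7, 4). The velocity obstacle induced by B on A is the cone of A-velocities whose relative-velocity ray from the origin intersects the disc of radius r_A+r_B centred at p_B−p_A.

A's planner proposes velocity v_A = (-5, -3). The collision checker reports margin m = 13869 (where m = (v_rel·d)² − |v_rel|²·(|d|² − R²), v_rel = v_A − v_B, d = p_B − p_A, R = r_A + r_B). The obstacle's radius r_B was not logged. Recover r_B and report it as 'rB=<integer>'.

m = 13869
d = (-18, -7);  v_rel = (-12, -7),  |v_rel|² = 193
v_rel×d = (-12)·(-7) − (-7)·(-18) = -42
since m = R²·193 − (-42)²:  R² = (1764 + 13869) / 193 = 81
R = √81 = 9  ⇒  r_B = 9 − 8 = 1

rB=1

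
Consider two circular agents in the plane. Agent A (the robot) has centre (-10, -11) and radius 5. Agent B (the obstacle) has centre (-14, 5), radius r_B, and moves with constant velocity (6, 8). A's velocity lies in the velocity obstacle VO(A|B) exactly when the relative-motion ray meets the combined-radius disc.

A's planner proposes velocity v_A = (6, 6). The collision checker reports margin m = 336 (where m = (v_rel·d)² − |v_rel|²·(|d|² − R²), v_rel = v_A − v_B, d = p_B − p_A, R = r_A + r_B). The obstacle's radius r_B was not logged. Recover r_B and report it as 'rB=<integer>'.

m = 336
d = (-4, 16);  v_rel = (0, -2),  |v_rel|² = 4
v_rel×d = (0)·(16) − (-2)·(-4) = -8
since m = R²·4 − (-8)²:  R² = (64 + 336) / 4 = 100
R = √100 = 10  ⇒  r_B = 10 − 5 = 5

rB=5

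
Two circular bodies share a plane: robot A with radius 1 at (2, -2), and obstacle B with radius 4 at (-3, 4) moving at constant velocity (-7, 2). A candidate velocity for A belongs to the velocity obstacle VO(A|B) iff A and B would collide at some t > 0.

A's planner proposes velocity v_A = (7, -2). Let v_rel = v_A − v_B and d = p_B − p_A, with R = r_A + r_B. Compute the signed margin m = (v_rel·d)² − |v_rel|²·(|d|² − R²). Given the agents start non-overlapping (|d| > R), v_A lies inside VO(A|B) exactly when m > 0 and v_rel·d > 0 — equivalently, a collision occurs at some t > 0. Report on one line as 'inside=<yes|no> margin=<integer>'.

d = (-5, 6),  |d|² = 61;  R = 1+4 = 5,  c = 61−5² = 36
v_rel = (14, -4),  |v_rel|² = 212;  v_rel·d = (14)·(-5) + (-4)·(6) = -94
212·t² + 188·t + 36 = 0  ⇒  m = (-94)² − 212·36 = 1204
m = 1204 > 0,  v_rel·d = -94 < 0  ⇒  outside

inside=no margin=1204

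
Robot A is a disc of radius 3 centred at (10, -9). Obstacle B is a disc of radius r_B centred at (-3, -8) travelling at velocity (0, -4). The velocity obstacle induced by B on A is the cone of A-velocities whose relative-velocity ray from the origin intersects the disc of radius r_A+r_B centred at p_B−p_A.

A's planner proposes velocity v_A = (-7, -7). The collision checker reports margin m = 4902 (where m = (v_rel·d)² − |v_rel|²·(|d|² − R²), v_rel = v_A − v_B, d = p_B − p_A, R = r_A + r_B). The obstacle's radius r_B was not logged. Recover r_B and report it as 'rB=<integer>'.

m = 4902
d = (-13, 1);  v_rel = (-7, -3),  |v_rel|² = 58
v_rel×d = (-7)·(1) − (-3)·(-13) = -46
since m = R²·58 − (-46)²:  R² = (2116 + 4902) / 58 = 121
R = √121 = 11  ⇒  r_B = 11 − 3 = 8

rB=8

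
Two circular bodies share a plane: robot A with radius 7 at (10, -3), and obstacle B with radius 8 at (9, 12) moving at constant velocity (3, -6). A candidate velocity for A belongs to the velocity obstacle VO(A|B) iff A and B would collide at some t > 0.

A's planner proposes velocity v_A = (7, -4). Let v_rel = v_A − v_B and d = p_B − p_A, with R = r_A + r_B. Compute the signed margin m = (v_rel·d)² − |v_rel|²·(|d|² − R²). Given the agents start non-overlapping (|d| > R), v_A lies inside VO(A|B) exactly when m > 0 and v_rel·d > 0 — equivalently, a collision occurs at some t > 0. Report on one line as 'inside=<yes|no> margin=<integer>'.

d = (-1, 15),  |d|² = 226;  R = 7+8 = 15,  c = 226−15² = 1
v_rel = (4, 2),  |v_rel|² = 20;  v_rel·d = (4)·(-1) + (2)·(15) = 26
20·t² − 52·t + 1 = 0  ⇒  m = 26² − 20·1 = 656
m = 656 > 0,  v_rel·d = 26 > 0  ⇒  inside

inside=yes margin=656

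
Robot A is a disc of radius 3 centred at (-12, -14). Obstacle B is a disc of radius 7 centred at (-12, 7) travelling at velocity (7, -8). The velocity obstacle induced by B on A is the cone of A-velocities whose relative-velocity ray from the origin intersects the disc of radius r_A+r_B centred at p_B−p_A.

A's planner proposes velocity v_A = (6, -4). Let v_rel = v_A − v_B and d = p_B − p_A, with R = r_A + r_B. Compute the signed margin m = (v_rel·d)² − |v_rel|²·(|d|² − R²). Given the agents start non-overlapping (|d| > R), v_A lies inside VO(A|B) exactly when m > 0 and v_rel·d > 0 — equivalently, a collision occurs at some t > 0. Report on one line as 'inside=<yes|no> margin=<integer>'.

d = (0, 21),  |d|² = 441;  R = 3+7 = 10,  c = 441−10² = 341
v_rel = (-1, 4),  |v_rel|² = 17;  v_rel·d = (-1)·(0) + (4)·(21) = 84
17·t² − 168·t + 341 = 0  ⇒  m = 84² − 17·341 = 1259
m = 1259 > 0,  v_rel·d = 84 > 0  ⇒  inside

inside=yes margin=1259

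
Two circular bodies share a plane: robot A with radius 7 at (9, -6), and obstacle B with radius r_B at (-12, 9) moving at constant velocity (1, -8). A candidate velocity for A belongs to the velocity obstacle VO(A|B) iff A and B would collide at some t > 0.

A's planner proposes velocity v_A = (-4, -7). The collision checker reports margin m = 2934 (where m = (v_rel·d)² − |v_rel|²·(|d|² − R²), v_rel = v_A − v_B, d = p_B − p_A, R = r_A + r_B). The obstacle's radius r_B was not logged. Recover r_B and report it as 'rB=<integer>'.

m = 2934
d = (-21, 15);  v_rel = (-5, 1),  |v_rel|² = 26
v_rel×d = (-5)·(15) − (1)·(-21) = -54
since m = R²·26 − (-54)²:  R² = (2916 + 2934) / 26 = 225
R = √225 = 15  ⇒  r_B = 15 − 7 = 8

rB=8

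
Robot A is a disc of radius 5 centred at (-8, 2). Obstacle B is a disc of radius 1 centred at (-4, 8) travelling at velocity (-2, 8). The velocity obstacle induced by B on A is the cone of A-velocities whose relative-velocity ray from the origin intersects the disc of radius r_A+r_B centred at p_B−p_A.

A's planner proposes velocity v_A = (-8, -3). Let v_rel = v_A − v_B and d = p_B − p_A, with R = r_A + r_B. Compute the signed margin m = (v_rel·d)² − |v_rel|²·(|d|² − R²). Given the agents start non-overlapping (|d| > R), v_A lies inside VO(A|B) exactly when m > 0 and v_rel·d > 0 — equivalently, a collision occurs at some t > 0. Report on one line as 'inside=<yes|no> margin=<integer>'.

d = (4, 6),  |d|² = 52;  R = 5+1 = 6,  c = 52−6² = 16
v_rel = (-6, -11),  |v_rel|² = 157;  v_rel·d = (-6)·(4) + (-11)·(6) = -90
157·t² + 180·t + 16 = 0  ⇒  m = (-90)² − 157·16 = 5588
m = 5588 > 0,  v_rel·d = -90 < 0  ⇒  outside

inside=no margin=5588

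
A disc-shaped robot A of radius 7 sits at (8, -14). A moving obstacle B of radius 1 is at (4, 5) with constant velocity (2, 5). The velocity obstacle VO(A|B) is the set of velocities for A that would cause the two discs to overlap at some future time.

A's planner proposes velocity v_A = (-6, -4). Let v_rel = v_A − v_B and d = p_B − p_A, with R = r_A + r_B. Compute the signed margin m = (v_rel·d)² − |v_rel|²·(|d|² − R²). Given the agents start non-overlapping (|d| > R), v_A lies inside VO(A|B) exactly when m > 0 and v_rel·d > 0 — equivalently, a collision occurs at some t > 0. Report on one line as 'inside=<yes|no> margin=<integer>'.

d = (-4, 19),  |d|² = 377;  R = 7+1 = 8,  c = 377−8² = 313
v_rel = (-8, -9),  |v_rel|² = 145;  v_rel·d = (-8)·(-4) + (-9)·(19) = -139
145·t² + 278·t + 313 = 0  ⇒  m = (-139)² − 145·313 = -26064
m = -26064 < 0,  v_rel·d = -139 < 0  ⇒  outside

inside=no margin=-26064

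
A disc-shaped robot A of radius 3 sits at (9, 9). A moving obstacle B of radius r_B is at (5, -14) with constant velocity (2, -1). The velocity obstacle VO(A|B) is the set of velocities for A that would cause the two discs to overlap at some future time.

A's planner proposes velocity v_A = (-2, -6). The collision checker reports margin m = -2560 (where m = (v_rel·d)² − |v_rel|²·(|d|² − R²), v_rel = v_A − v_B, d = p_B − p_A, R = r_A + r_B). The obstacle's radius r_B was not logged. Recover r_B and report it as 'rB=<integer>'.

m = -2560
d = (-4, -23);  v_rel = (-4, -5),  |v_rel|² = 41
v_rel×d = (-4)·(-23) − (-5)·(-4) = 72
since m = R²·41 − 72²:  R² = (5184 + -2560) / 41 = 64
R = √64 = 8  ⇒  r_B = 8 − 3 = 5

rB=5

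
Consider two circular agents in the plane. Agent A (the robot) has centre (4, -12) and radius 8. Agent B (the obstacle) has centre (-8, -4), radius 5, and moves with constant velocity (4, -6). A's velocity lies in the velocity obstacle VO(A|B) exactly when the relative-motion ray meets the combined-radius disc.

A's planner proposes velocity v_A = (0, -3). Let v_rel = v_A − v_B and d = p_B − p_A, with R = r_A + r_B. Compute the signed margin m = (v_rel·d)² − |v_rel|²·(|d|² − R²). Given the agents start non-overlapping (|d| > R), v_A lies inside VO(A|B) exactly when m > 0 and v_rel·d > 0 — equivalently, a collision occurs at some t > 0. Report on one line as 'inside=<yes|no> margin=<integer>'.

d = (-12, 8),  |d|² = 208;  R = 8+5 = 13,  c = 208−13² = 39
v_rel = (-4, 3),  |v_rel|² = 25;  v_rel·d = (-4)·(-12) + (3)·(8) = 72
25·t² − 144·t + 39 = 0  ⇒  m = 72² − 25·39 = 4209
m = 4209 > 0,  v_rel·d = 72 > 0  ⇒  inside

inside=yes margin=4209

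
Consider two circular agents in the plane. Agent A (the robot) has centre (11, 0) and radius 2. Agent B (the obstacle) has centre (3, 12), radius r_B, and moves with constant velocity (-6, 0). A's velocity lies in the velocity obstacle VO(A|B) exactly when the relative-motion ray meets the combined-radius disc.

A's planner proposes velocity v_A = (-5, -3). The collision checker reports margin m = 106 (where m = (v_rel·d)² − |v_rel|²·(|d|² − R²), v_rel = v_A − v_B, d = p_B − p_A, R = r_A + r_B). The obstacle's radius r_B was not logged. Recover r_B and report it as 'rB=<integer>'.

m = 106
d = (-8, 12);  v_rel = (1, -3),  |v_rel|² = 10
v_rel×d = (1)·(12) − (-3)·(-8) = -12
since m = R²·10 − (-12)²:  R² = (144 + 106) / 10 = 25
R = √25 = 5  ⇒  r_B = 5 − 2 = 3

rB=3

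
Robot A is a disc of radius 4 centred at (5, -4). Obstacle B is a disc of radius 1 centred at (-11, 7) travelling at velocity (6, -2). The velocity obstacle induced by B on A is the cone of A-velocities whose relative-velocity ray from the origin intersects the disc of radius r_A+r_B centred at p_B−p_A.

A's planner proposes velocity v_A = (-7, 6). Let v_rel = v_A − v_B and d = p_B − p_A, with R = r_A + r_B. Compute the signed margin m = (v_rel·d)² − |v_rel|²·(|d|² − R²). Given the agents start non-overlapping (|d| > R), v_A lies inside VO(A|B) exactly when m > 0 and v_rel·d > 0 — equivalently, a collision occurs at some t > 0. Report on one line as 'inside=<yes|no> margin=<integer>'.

d = (-16, 11),  |d|² = 377;  R = 4+1 = 5,  c = 377−5² = 352
v_rel = (-13, 8),  |v_rel|² = 233;  v_rel·d = (-13)·(-16) + (8)·(11) = 296
233·t² − 592·t + 352 = 0  ⇒  m = 296² − 233·352 = 5600
m = 5600 > 0,  v_rel·d = 296 > 0  ⇒  inside

inside=yes margin=5600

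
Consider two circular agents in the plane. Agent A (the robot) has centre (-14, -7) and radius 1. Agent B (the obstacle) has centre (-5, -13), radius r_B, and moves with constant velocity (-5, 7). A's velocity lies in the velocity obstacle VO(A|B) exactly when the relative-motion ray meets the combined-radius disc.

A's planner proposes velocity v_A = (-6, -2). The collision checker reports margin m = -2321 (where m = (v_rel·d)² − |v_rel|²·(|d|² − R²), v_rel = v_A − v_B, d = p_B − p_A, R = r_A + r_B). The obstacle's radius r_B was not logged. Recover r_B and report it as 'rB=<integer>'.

m = -2321
d = (9, -6);  v_rel = (-1, -9),  |v_rel|² = 82
v_rel×d = (-1)·(-6) − (-9)·(9) = 87
since m = R²·82 − 87²:  R² = (7569 + -2321) / 82 = 64
R = √64 = 8  ⇒  r_B = 8 − 1 = 7

rB=7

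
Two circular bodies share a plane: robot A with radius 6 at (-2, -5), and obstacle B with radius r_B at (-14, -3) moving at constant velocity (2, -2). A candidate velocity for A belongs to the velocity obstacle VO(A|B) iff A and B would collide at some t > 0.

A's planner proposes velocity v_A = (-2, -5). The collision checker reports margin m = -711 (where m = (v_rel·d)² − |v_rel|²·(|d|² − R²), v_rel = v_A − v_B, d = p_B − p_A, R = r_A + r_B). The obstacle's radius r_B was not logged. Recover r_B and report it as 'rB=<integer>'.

m = -711
d = (-12, 2);  v_rel = (-4, -3),  |v_rel|² = 25
v_rel×d = (-4)·(2) − (-3)·(-12) = -44
since m = R²·25 − (-44)²:  R² = (1936 + -711) / 25 = 49
R = √49 = 7  ⇒  r_B = 7 − 6 = 1

rB=1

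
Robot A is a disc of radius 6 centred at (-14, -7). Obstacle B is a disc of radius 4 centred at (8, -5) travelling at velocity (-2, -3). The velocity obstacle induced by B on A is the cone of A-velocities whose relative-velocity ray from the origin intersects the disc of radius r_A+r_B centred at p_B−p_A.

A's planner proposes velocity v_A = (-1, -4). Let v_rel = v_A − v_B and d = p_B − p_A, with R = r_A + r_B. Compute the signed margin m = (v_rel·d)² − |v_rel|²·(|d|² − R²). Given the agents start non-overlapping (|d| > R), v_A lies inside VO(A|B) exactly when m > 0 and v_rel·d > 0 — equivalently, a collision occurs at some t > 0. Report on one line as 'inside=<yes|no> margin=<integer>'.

d = (22, 2),  |d|² = 488;  R = 6+4 = 10,  c = 488−10² = 388
v_rel = (1, -1),  |v_rel|² = 2;  v_rel·d = (1)·(22) + (-1)·(2) = 20
2·t² − 40·t + 388 = 0  ⇒  m = 20² − 2·388 = -376
m = -376 < 0,  v_rel·d = 20 > 0  ⇒  outside

inside=no margin=-376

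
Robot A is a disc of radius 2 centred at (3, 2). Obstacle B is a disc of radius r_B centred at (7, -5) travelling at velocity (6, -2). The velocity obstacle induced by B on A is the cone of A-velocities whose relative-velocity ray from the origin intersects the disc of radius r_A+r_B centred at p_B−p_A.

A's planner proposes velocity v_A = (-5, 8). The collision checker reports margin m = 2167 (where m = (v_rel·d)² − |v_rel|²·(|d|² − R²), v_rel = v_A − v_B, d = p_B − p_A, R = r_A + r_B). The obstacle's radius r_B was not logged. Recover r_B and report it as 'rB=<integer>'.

m = 2167
d = (4, -7);  v_rel = (-11, 10),  |v_rel|² = 221
v_rel×d = (-11)·(-7) − (10)·(4) = 37
since m = R²·221 − 37²:  R² = (1369 + 2167) / 221 = 16
R = √16 = 4  ⇒  r_B = 4 − 2 = 2

rB=2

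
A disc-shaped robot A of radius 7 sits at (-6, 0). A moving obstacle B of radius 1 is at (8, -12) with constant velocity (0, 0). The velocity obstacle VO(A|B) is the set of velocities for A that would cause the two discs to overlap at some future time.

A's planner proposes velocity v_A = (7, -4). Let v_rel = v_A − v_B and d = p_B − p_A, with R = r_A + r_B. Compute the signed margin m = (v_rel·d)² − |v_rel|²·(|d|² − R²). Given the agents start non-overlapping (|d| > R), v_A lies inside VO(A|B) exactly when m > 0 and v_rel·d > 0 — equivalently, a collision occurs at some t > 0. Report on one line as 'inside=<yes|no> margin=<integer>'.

d = (14, -12),  |d|² = 340;  R = 7+1 = 8,  c = 340−8² = 276
v_rel = (7, -4),  |v_rel|² = 65;  v_rel·d = (7)·(14) + (-4)·(-12) = 146
65·t² − 292·t + 276 = 0  ⇒  m = 146² − 65·276 = 3376
m = 3376 > 0,  v_rel·d = 146 > 0  ⇒  inside

inside=yes margin=3376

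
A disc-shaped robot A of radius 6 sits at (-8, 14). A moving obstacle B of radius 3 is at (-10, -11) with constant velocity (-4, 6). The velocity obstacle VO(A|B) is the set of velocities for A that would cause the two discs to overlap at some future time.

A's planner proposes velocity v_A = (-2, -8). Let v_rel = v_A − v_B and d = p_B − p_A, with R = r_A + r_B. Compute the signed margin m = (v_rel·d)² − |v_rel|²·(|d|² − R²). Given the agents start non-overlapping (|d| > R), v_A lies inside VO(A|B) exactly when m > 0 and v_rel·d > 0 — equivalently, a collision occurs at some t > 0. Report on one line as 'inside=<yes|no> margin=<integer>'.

d = (-2, -25),  |d|² = 629;  R = 6+3 = 9,  c = 629−9² = 548
v_rel = (2, -14),  |v_rel|² = 200;  v_rel·d = (2)·(-2) + (-14)·(-25) = 346
200·t² − 692·t + 548 = 0  ⇒  m = 346² − 200·548 = 10116
m = 10116 > 0,  v_rel·d = 346 > 0  ⇒  inside

inside=yes margin=10116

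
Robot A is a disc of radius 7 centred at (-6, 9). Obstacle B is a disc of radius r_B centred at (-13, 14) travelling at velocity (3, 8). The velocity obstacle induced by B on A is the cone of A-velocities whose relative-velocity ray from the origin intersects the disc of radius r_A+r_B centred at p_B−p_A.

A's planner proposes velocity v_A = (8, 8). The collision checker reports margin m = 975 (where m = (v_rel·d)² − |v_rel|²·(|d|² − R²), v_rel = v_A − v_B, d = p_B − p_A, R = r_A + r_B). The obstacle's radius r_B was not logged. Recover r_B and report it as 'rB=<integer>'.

m = 975
d = (-7, 5);  v_rel = (5, 0),  |v_rel|² = 25
v_rel×d = (5)·(5) − (0)·(-7) = 25
since m = R²·25 − 25²:  R² = (625 + 975) / 25 = 64
R = √64 = 8  ⇒  r_B = 8 − 7 = 1

rB=1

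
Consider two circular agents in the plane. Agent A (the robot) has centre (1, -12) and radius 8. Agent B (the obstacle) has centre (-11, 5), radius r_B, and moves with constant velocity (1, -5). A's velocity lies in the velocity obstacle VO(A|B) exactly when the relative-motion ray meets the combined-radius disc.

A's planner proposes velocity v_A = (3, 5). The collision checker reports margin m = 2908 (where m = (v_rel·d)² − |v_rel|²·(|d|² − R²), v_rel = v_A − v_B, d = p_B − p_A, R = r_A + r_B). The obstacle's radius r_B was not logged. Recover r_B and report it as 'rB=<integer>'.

m = 2908
d = (-12, 17);  v_rel = (2, 10),  |v_rel|² = 104
v_rel×d = (2)·(17) − (10)·(-12) = 154
since m = R²·104 − 154²:  R² = (23716 + 2908) / 104 = 256
R = √256 = 16  ⇒  r_B = 16 − 8 = 8

rB=8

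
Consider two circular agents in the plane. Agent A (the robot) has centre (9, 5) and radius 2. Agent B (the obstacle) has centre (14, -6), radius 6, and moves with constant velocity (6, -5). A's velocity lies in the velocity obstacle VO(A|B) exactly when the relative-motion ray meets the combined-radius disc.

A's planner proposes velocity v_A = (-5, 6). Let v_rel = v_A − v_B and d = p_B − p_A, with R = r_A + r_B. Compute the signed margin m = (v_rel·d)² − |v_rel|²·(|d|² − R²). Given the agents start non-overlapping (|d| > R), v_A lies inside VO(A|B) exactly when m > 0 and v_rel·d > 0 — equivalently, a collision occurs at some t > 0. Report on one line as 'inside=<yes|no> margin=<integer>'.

d = (5, -11),  |d|² = 146;  R = 2+6 = 8,  c = 146−8² = 82
v_rel = (-11, 11),  |v_rel|² = 242;  v_rel·d = (-11)·(5) + (11)·(-11) = -176
242·t² + 352·t + 82 = 0  ⇒  m = (-176)² − 242·82 = 11132
m = 11132 > 0,  v_rel·d = -176 < 0  ⇒  outside

inside=no margin=11132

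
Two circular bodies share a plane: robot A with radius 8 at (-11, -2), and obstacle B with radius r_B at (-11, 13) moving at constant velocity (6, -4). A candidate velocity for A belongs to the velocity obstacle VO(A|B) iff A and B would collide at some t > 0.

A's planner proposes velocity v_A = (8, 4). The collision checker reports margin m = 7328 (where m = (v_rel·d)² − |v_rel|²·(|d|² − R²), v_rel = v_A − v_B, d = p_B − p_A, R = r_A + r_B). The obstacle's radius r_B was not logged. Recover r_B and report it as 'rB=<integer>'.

m = 7328
d = (0, 15);  v_rel = (2, 8),  |v_rel|² = 68
v_rel×d = (2)·(15) − (8)·(0) = 30
since m = R²·68 − 30²:  R² = (900 + 7328) / 68 = 121
R = √121 = 11  ⇒  r_B = 11 − 8 = 3

rB=3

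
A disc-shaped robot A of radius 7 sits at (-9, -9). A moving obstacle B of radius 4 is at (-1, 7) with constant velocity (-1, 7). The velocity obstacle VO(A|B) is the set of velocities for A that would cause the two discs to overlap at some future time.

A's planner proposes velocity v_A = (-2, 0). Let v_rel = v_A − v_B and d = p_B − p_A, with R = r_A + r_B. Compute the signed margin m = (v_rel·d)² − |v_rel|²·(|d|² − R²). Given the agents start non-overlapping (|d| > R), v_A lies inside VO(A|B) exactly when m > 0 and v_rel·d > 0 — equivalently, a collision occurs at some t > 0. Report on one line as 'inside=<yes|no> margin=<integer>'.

d = (8, 16),  |d|² = 320;  R = 7+4 = 11,  c = 320−11² = 199
v_rel = (-1, -7),  |v_rel|² = 50;  v_rel·d = (-1)·(8) + (-7)·(16) = -120
50·t² + 240·t + 199 = 0  ⇒  m = (-120)² − 50·199 = 4450
m = 4450 > 0,  v_rel·d = -120 < 0  ⇒  outside

inside=no margin=4450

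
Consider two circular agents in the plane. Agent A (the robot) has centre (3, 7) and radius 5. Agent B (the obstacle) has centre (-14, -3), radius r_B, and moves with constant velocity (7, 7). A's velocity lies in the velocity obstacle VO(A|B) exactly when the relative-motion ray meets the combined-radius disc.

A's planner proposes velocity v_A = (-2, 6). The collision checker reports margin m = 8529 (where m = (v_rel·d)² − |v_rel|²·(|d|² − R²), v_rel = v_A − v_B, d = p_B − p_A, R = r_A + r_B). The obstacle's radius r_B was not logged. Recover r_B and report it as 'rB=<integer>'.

m = 8529
d = (-17, -10);  v_rel = (-9, -1),  |v_rel|² = 82
v_rel×d = (-9)·(-10) − (-1)·(-17) = 73
since m = R²·82 − 73²:  R² = (5329 + 8529) / 82 = 169
R = √169 = 13  ⇒  r_B = 13 − 5 = 8

rB=8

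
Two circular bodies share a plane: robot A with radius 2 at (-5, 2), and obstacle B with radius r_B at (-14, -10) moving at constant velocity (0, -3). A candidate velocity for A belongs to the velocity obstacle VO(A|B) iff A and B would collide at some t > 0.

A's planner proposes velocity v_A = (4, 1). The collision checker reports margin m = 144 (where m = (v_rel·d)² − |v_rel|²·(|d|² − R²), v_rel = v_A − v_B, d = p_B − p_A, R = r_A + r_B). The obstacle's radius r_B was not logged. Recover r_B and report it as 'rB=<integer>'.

m = 144
d = (-9, -12);  v_rel = (4, 4),  |v_rel|² = 32
v_rel×d = (4)·(-12) − (4)·(-9) = -12
since m = R²·32 − (-12)²:  R² = (144 + 144) / 32 = 9
R = √9 = 3  ⇒  r_B = 3 − 2 = 1

rB=1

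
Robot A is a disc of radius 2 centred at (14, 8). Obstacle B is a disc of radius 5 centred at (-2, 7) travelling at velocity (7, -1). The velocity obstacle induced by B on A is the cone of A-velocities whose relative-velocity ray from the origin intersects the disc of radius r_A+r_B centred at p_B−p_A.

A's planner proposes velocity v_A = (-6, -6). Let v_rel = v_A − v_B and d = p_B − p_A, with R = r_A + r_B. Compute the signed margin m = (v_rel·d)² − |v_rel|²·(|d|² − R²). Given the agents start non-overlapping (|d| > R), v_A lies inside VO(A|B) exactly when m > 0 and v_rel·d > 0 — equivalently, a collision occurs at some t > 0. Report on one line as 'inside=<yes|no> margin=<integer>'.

d = (-16, -1),  |d|² = 257;  R = 2+5 = 7,  c = 257−7² = 208
v_rel = (-13, -5),  |v_rel|² = 194;  v_rel·d = (-13)·(-16) + (-5)·(-1) = 213
194·t² − 426·t + 208 = 0  ⇒  m = 213² − 194·208 = 5017
m = 5017 > 0,  v_rel·d = 213 > 0  ⇒  inside

inside=yes margin=5017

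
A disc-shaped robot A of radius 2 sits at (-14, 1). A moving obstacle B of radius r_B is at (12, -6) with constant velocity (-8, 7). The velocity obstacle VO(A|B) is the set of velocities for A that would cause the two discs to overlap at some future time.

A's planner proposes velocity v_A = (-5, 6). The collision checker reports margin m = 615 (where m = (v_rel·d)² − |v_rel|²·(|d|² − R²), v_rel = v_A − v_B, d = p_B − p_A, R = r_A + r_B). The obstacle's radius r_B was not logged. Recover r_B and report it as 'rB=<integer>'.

m = 615
d = (26, -7);  v_rel = (3, -1),  |v_rel|² = 10
v_rel×d = (3)·(-7) − (-1)·(26) = 5
since m = R²·10 − 5²:  R² = (25 + 615) / 10 = 64
R = √64 = 8  ⇒  r_B = 8 − 2 = 6

rB=6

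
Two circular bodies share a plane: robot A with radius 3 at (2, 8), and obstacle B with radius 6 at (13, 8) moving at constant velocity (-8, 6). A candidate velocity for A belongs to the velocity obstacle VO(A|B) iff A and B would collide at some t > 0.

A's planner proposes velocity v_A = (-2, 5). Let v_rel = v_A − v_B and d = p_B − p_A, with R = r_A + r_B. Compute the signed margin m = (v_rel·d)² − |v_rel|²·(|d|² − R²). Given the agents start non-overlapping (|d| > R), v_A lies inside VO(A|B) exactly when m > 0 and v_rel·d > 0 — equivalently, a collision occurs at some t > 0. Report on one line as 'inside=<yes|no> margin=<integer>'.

d = (11, 0),  |d|² = 121;  R = 3+6 = 9,  c = 121−9² = 40
v_rel = (6, -1),  |v_rel|² = 37;  v_rel·d = (6)·(11) + (-1)·(0) = 66
37·t² − 132·t + 40 = 0  ⇒  m = 66² − 37·40 = 2876
m = 2876 > 0,  v_rel·d = 66 > 0  ⇒  inside

inside=yes margin=2876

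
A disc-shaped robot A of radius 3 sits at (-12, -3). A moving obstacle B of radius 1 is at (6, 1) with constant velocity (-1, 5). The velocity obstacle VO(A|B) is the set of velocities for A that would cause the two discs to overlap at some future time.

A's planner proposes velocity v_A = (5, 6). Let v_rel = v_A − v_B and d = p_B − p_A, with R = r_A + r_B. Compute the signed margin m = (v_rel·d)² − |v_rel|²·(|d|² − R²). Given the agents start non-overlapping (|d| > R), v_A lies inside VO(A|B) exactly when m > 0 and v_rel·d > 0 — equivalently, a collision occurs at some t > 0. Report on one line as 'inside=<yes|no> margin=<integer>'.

d = (18, 4),  |d|² = 340;  R = 3+1 = 4,  c = 340−4² = 324
v_rel = (6, 1),  |v_rel|² = 37;  v_rel·d = (6)·(18) + (1)·(4) = 112
37·t² − 224·t + 324 = 0  ⇒  m = 112² − 37·324 = 556
m = 556 > 0,  v_rel·d = 112 > 0  ⇒  inside

inside=yes margin=556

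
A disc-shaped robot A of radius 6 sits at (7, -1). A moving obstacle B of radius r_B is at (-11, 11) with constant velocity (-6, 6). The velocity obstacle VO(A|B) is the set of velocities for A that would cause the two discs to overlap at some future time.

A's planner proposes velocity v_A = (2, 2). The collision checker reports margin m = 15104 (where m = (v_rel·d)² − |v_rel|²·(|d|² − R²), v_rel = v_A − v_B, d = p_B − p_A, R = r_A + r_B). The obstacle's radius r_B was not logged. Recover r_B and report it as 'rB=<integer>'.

m = 15104
d = (-18, 12);  v_rel = (8, -4),  |v_rel|² = 80
v_rel×d = (8)·(12) − (-4)·(-18) = 24
since m = R²·80 − 24²:  R² = (576 + 15104) / 80 = 196
R = √196 = 14  ⇒  r_B = 14 − 6 = 8

rB=8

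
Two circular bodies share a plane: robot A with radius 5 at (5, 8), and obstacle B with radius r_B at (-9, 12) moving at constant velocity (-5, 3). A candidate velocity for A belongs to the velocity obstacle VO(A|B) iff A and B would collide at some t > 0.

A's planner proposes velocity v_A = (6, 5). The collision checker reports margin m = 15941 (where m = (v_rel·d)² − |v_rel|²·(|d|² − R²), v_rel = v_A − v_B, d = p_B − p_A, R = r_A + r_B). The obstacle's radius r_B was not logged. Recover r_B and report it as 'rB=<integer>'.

m = 15941
d = (-14, 4);  v_rel = (11, 2),  |v_rel|² = 125
v_rel×d = (11)·(4) − (2)·(-14) = 72
since m = R²·125 − 72²:  R² = (5184 + 15941) / 125 = 169
R = √169 = 13  ⇒  r_B = 13 − 5 = 8

rB=8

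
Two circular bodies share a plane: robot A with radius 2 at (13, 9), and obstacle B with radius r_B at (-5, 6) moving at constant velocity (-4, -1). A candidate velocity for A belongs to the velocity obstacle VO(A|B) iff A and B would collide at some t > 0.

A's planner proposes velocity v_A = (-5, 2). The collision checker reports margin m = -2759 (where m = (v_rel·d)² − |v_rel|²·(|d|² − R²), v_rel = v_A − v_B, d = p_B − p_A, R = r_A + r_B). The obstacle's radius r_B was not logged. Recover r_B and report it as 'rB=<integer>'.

m = -2759
d = (-18, -3);  v_rel = (-1, 3),  |v_rel|² = 10
v_rel×d = (-1)·(-3) − (3)·(-18) = 57
since m = R²·10 − 57²:  R² = (3249 + -2759) / 10 = 49
R = √49 = 7  ⇒  r_B = 7 − 2 = 5

rB=5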